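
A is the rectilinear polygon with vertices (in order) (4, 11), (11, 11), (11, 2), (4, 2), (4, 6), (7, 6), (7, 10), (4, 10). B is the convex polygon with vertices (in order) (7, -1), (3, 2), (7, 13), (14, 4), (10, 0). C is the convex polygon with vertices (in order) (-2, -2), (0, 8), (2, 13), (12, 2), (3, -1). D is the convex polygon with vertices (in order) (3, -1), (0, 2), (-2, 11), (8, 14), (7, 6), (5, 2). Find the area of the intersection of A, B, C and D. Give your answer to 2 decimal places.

7.84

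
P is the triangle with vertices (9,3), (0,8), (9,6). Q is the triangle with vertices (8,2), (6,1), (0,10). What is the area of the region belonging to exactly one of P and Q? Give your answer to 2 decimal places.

|P| = 13.5, |Q| = 12, |P∩Q| = 1.3761.
|P △ Q| = |P| + |Q| − 2·|P∩Q| = 13.5 + 12 − 2.7523 = 22.75.

22.75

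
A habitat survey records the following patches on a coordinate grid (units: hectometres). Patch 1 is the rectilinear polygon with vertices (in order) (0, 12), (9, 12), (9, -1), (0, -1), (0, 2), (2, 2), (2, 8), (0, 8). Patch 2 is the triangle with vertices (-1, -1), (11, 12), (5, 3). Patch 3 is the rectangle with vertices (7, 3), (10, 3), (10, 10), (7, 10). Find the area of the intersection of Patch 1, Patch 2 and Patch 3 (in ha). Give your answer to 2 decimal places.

2.50

The intersection is the polygon with vertices (7,6), (7,7.667), (9,9.833), (9,9).
By the shoelace formula its area is 2.50.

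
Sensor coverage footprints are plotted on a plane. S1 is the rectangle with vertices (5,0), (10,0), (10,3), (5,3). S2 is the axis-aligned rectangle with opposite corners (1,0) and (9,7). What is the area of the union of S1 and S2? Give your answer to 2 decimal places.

By inclusion–exclusion:
Individual areas: |S1| = 15, |S2| = 56.
|S1∩S2|: x∈[5,9], y∈[0,3] → 4·3 = 12.
|S1 ∪ S2| = 71 − 12 = 59.00.

59.00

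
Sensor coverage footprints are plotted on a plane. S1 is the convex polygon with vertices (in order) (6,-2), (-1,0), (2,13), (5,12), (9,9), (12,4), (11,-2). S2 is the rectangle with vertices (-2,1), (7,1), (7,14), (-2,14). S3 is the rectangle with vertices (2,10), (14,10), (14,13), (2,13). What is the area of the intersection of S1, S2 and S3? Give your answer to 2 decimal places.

The intersection is the polygon with vertices (5,12), (7,10.5), (7,10), (2,10), (2,13).
By the shoelace formula its area is 10.00.

10.00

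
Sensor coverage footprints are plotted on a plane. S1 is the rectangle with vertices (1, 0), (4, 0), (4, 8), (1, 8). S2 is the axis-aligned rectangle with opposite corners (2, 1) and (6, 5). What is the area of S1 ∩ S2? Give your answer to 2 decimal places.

8.00

|S1∩S2|: x∈[2,4], y∈[1,5] → 2·4 = 8.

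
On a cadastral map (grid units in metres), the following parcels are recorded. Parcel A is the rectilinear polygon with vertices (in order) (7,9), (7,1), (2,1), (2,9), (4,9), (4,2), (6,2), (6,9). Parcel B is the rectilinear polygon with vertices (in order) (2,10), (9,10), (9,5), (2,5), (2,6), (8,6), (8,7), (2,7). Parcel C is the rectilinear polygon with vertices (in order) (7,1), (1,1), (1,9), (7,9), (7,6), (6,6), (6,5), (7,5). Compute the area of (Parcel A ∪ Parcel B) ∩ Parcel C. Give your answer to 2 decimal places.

|Parcel A ∪ Parcel B| = 46.
|(Parcel A ∪ Parcel B) ∩ Parcel C| = 31.00.

31.00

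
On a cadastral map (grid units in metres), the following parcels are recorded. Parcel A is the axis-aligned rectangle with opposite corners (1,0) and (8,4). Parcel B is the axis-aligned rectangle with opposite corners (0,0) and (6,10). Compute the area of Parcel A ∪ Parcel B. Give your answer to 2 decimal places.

By inclusion–exclusion:
Individual areas: |Parcel A| = 28, |Parcel B| = 60.
|Parcel A∩Parcel B|: x∈[1,6], y∈[0,4] → 5·4 = 20.
|Parcel A ∪ Parcel B| = 88 − 20 = 68.00.

68.00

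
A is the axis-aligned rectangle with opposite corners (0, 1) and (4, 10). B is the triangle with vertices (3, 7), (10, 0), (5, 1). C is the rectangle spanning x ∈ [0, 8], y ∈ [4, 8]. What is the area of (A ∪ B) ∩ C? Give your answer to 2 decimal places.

The region (A ∪ B) ∩ C is the polygon with vertices (0,8), (4,8), (4,6), (6,4), (4,4), (0,4).
By the shoelace formula its area is 18.00.

18.00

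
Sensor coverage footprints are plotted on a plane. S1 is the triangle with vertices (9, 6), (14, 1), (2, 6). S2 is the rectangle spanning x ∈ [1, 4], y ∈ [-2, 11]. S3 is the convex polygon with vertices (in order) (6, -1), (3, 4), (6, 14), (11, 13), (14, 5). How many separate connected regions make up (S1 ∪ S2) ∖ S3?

(S1 ∪ S2) ∖ S3 splits into 2 disjoint pieces (area 2.2857, area 36.5).

2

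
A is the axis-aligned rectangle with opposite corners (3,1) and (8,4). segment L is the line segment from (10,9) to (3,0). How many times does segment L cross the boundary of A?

2

The segment meets the boundary at (3.778,1), (6.111,4).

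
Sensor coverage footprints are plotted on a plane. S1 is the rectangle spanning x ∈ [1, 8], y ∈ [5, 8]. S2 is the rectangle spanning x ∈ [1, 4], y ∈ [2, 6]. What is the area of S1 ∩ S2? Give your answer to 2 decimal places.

3.00

|S1∩S2|: x∈[1,4], y∈[5,6] → 3·1 = 3.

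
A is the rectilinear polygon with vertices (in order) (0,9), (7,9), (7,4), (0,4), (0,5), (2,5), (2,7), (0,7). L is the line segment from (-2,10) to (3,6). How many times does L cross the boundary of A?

3

The segment meets the boundary at (1.75,7), (2,6.8), (0,8.4).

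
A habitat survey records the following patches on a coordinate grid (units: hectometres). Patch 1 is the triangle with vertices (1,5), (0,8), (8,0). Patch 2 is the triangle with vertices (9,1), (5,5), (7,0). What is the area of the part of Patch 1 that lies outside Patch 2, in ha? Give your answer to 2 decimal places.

|Patch 1| = 8, |Patch 1∩Patch 2| = 0.3137.
|Patch 1 ∖ Patch 2| = |Patch 1| − |Patch 1∩Patch 2| = 8 − 0.3137 = 7.69.

7.69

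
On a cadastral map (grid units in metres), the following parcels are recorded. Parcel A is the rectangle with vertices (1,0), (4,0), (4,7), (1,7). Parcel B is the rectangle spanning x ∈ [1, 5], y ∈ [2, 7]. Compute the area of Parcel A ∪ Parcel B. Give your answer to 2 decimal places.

By inclusion–exclusion:
Individual areas: |Parcel A| = 21, |Parcel B| = 20.
|Parcel A∩Parcel B|: x∈[1,4], y∈[2,7] → 3·5 = 15.
|Parcel A ∪ Parcel B| = 41 − 15 = 26.00.

26.00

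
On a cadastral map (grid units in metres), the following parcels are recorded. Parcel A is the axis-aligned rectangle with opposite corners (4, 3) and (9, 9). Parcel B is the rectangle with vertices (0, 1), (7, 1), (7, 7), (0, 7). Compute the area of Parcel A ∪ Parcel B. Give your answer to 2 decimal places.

60.00

By inclusion–exclusion:
Individual areas: |Parcel A| = 30, |Parcel B| = 42.
|Parcel A∩Parcel B|: x∈[4,7], y∈[3,7] → 3·4 = 12.
|Parcel A ∪ Parcel B| = 72 − 12 = 60.00.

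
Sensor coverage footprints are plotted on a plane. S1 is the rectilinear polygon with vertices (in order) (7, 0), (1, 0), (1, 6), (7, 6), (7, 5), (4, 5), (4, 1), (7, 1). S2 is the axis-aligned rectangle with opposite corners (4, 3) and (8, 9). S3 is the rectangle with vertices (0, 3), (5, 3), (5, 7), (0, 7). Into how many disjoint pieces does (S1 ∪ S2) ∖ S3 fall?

(S1 ∪ S2) ∖ S3 splits into 2 disjoint pieces (area 12, area 20).

2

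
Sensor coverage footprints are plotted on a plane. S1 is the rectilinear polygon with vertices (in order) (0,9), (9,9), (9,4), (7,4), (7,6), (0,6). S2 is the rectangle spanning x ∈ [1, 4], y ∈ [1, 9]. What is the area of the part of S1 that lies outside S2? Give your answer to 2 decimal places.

|S1| = 31, |S1∩S2| = 9.
|S1 ∖ S2| = |S1| − |S1∩S2| = 31 − 9 = 22.00.

22.00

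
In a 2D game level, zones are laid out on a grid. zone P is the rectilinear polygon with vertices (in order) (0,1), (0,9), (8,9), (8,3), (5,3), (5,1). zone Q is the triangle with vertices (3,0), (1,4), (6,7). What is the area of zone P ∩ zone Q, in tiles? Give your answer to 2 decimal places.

The intersection is the polygon with vertices (2.5,1), (1,4), (6,7), (3.429,1).
By the shoelace formula its area is 12.54.

12.54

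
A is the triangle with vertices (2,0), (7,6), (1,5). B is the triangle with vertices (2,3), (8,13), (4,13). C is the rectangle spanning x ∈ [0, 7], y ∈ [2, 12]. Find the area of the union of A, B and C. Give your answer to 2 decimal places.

By inclusion–exclusion:
Individual areas: |A| = 15.5, |B| = 20, |C| = 70.
|A∩B| = 1.0792.
|A∩C| = 13.4333.
|B∩C| = 16.0667.
|A∩B∩C| = 1.0792.
|A ∪ B ∪ C| = 105.5 − 30.5792 + 1.0792 = 76.00.

76.00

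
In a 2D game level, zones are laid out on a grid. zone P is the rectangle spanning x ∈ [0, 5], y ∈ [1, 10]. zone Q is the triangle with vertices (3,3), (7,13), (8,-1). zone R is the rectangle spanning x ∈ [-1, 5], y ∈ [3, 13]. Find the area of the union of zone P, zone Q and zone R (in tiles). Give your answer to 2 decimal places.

96.40

By inclusion–exclusion:
Individual areas: |zone P| = 45, |zone Q| = 33, |zone R| = 60.
|zone P∩zone Q| = 6.6.
|zone P∩zone R|: x∈[0,5], y∈[3,10] → 5·7 = 35.
|zone Q∩zone R| = 5.
|zone P∩zone Q∩zone R| = 5.
|zone P ∪ zone Q ∪ zone R| = 138 − 46.6 + 5 = 96.40.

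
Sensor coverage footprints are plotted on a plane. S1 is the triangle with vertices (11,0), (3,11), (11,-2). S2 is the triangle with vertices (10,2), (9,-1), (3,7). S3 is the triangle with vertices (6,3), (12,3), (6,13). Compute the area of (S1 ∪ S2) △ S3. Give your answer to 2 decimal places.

|S1 ∪ S2| = 18.7639.
|(S1 ∪ S2) ∩ S3| = 4.5777.
|(S1 ∪ S2) △ S3| = 18.7639 + 30 − 9.1554 = 39.61.

39.61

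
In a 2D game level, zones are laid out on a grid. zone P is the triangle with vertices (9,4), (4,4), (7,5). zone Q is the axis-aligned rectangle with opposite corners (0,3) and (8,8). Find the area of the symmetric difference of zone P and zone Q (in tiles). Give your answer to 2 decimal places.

|zone P| = 2.5, |zone Q| = 40, |zone P∩zone Q| = 2.25.
|zone P △ zone Q| = |zone P| + |zone Q| − 2·|zone P∩zone Q| = 2.5 + 40 − 4.5 = 38.00.

38.00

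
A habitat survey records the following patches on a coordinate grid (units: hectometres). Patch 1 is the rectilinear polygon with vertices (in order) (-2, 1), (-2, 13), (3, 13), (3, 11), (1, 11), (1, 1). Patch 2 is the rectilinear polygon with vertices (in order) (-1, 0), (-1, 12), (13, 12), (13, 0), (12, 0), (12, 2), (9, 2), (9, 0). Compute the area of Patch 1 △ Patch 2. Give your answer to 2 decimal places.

154.00

|Patch 1| = 40, |Patch 2| = 162, |Patch 1∩Patch 2| = 24.
|Patch 1 △ Patch 2| = |Patch 1| + |Patch 2| − 2·|Patch 1∩Patch 2| = 40 + 162 − 48 = 154.00.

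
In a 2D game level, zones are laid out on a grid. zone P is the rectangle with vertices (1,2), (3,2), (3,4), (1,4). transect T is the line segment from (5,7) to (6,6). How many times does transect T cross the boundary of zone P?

0

The segment lies entirely outside zone P and never meets its boundary.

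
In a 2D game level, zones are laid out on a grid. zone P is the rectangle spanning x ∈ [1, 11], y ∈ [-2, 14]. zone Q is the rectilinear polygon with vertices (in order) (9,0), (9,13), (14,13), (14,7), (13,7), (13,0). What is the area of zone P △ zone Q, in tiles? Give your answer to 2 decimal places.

|zone P| = 160, |zone Q| = 58, |zone P∩zone Q| = 26.
|zone P △ zone Q| = |zone P| + |zone Q| − 2·|zone P∩zone Q| = 160 + 58 − 52 = 166.00.

166.00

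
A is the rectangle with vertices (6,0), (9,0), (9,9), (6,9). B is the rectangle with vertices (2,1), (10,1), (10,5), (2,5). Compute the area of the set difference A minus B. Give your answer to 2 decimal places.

15.00

|A∩B|: x∈[6,9], y∈[1,5] → 3·4 = 12.
|A| = 27.
|A ∖ B| = |A| − |A∩B| = 27 − 12 = 15.00.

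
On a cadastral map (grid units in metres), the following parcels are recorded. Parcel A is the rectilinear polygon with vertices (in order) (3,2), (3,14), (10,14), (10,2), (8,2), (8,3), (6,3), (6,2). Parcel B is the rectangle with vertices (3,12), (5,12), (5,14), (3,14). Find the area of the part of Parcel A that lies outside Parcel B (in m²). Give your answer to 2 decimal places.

78.00

|Parcel A| = 82, |Parcel A∩Parcel B| = 4.
|Parcel A ∖ Parcel B| = |Parcel A| − |Parcel A∩Parcel B| = 82 − 4 = 78.00.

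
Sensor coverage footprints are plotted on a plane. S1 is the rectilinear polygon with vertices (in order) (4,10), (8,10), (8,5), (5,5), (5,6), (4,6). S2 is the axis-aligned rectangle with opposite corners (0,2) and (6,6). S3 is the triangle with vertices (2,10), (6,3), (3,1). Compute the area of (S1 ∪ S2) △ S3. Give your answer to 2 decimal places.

36.33

|S1 ∪ S2| = 42.
|(S1 ∪ S2) ∩ S3| = 10.0833.
|(S1 ∪ S2) △ S3| = 42 + 14.5 − 20.1667 = 36.33.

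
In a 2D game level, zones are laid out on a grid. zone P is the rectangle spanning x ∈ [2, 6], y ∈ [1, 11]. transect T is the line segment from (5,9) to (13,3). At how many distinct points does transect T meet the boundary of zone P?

1

The segment meets the boundary at (6,8.25).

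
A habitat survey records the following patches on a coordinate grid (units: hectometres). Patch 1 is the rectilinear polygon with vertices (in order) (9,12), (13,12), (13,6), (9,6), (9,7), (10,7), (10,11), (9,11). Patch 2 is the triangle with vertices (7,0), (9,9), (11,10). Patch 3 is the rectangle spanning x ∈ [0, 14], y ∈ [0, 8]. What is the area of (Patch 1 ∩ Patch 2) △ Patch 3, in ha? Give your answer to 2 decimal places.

112.30

|Patch 1 ∩ Patch 2| = 1.6.
|(Patch 1 ∩ Patch 2) ∩ Patch 3| = 0.65.
|(Patch 1 ∩ Patch 2) △ Patch 3| = 1.6 + 112 − 1.3 = 112.30.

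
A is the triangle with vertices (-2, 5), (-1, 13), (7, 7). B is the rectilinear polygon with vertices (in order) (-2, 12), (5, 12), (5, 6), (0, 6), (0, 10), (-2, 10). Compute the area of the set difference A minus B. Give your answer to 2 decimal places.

11.36

|A| = 35, |A∩B| = 23.6389.
|A ∖ B| = |A| − |A∩B| = 35 − 23.6389 = 11.36.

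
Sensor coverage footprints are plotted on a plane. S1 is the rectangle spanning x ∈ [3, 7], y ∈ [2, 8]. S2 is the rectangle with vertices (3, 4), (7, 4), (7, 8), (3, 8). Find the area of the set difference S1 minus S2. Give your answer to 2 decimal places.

|S1∩S2|: x∈[3,7], y∈[4,8] → 4·4 = 16.
|S1| = 24.
|S1 ∖ S2| = |S1| − |S1∩S2| = 24 − 16 = 8.00.

8.00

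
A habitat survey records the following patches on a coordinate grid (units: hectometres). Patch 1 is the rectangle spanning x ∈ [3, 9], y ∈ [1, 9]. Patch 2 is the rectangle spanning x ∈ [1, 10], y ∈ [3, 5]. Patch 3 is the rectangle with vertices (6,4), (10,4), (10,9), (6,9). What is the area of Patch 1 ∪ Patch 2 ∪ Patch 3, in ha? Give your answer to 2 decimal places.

By inclusion–exclusion:
Individual areas: |Patch 1| = 48, |Patch 2| = 18, |Patch 3| = 20.
|Patch 1∩Patch 2|: x∈[3,9], y∈[3,5] → 6·2 = 12.
|Patch 1∩Patch 3|: x∈[6,9], y∈[4,9] → 3·5 = 15.
|Patch 2∩Patch 3|: x∈[6,10], y∈[4,5] → 4·1 = 4.
|Patch 1∩Patch 2∩Patch 3| = 3.
|Patch 1 ∪ Patch 2 ∪ Patch 3| = 86 − 31 + 3 = 58.00.

58.00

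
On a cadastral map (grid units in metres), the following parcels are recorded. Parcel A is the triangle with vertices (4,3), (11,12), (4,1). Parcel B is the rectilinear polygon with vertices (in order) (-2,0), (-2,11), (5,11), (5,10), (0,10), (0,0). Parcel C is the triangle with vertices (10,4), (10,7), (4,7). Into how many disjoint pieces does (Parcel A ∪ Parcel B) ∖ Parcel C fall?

3

(Parcel A ∪ Parcel B) ∖ Parcel C splits into 3 disjoint pieces (area 1.7677, area 4.2097, area 27).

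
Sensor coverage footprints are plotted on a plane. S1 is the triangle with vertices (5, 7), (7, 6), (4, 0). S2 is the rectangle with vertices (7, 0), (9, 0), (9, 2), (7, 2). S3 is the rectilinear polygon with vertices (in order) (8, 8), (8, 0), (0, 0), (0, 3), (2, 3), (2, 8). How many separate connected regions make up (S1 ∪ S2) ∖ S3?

(S1 ∪ S2) ∖ S3 is a single connected region.

1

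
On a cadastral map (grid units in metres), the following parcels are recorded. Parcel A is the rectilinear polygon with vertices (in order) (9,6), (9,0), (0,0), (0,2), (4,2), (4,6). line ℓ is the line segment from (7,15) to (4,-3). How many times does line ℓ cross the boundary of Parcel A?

2

The segment meets the boundary at (4.5,0), (5.5,6).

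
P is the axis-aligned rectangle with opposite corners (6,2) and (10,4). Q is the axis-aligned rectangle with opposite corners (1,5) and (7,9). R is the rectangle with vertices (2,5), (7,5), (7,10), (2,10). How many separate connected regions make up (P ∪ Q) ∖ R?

2

(P ∪ Q) ∖ R splits into 2 disjoint pieces (area 8, area 4).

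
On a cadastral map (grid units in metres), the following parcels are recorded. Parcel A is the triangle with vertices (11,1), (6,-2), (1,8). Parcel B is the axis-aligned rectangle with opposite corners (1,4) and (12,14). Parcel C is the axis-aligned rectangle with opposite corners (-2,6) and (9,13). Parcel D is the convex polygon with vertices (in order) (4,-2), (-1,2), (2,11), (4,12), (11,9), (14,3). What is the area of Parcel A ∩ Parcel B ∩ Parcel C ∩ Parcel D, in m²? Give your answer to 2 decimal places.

The intersection is the polygon with vertices (2,6), (1,8), (3.857,6).
By the shoelace formula its area is 1.86.

1.86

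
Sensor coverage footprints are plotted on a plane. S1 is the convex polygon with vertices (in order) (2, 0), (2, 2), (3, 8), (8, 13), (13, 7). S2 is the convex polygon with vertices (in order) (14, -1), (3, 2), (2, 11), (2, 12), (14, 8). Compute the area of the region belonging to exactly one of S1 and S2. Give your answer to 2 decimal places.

65.14

|S1| = 69, |S2| = 108, |S1∩S2| = 55.9281.
|S1 △ S2| = |S1| + |S2| − 2·|S1∩S2| = 69 + 108 − 111.8563 = 65.14.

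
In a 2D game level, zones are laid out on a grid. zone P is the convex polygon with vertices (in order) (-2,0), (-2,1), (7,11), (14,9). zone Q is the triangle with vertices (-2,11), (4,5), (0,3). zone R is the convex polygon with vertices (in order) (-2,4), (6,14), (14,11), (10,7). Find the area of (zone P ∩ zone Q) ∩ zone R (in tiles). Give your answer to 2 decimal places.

1.14

The region (zone P ∩ zone Q) ∩ zone R is the polygon with vertices (3.6,5.4), (1.484,4.871), (2.737,6.263).
By the shoelace formula its area is 1.14.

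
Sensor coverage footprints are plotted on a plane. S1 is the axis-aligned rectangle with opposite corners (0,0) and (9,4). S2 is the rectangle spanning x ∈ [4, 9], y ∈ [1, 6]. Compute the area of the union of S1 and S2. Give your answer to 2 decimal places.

46.00

By inclusion–exclusion:
Individual areas: |S1| = 36, |S2| = 25.
|S1∩S2|: x∈[4,9], y∈[1,4] → 5·3 = 15.
|S1 ∪ S2| = 61 − 15 = 46.00.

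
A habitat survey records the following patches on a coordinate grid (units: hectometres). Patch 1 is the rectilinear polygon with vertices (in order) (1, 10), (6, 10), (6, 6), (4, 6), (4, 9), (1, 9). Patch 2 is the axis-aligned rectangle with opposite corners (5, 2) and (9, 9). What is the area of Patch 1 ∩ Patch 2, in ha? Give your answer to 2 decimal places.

3.00

The intersection is the polygon with vertices (6,6), (5,6), (5,9), (6,9).
By the shoelace formula its area is 3.00.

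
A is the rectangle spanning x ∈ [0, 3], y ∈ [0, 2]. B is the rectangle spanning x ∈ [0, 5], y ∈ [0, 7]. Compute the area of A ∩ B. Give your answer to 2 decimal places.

6.00

|A∩B|: x∈[0,3], y∈[0,2] → 3·2 = 6.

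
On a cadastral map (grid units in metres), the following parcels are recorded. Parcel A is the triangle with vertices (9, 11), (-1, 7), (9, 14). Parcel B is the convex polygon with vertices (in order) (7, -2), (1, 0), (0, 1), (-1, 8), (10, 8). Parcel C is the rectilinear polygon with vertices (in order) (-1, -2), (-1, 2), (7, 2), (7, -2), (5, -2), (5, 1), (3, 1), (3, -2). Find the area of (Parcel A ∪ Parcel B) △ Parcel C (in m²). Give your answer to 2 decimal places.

89.32

|Parcel A ∪ Parcel B| = 94.4669.
|(Parcel A ∪ Parcel B) ∩ Parcel C| = 15.5714.
|(Parcel A ∪ Parcel B) △ Parcel C| = 94.4669 + 26 − 31.1429 = 89.32.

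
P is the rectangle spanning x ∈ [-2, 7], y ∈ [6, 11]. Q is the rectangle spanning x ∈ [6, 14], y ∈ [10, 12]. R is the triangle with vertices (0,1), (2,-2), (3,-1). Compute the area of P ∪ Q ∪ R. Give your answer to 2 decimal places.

62.50

By inclusion–exclusion:
Individual areas: |P| = 45, |Q| = 16, |R| = 2.5.
|P∩Q|: x∈[6,7], y∈[10,11] → 1·1 = 1.
|P∩R| = 0.
|Q∩R| = 0.
|P∩Q∩R| = 0.
|P ∪ Q ∪ R| = 63.5 − 1 + 0 = 62.50.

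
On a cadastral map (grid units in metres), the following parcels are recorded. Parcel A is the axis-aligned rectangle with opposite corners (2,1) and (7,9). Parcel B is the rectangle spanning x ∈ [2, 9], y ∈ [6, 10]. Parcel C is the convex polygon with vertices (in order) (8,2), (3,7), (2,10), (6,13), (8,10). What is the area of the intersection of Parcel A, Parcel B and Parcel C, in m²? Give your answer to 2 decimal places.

The intersection is the polygon with vertices (7,6), (4,6), (3,7), (2.333,9), (7,9).
By the shoelace formula its area is 12.17.

12.17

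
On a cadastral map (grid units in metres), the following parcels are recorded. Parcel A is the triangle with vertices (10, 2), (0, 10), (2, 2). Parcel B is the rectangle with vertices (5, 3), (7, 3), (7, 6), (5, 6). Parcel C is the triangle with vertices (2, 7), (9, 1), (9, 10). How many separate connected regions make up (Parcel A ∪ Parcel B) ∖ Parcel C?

(Parcel A ∪ Parcel B) ∖ Parcel C splits into 2 disjoint pieces (area 0.4, area 21.781).

2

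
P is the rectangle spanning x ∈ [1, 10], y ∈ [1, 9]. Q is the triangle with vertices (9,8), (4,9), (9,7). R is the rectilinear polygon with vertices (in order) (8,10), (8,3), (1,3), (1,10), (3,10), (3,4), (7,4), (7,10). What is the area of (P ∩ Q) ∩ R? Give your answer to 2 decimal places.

0.70

The region (P ∩ Q) ∩ R is the polygon with vertices (7,7.8), (7,8.4), (8,8.2), (8,7.4).
By the shoelace formula its area is 0.70.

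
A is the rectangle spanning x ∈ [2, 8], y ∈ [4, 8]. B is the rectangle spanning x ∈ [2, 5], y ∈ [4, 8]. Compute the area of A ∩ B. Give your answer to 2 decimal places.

|A∩B|: x∈[2,5], y∈[4,8] → 3·4 = 12.

12.00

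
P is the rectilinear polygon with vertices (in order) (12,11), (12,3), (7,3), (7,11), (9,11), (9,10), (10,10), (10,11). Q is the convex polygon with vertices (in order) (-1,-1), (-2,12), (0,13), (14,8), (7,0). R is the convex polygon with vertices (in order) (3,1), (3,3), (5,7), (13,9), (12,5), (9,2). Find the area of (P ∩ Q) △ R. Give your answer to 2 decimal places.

32.51

|P ∩ Q| = 29.8125.
|(P ∩ Q) ∩ R| = 22.4007.
|(P ∩ Q) △ R| = 29.8125 + 47.5 − 44.8015 = 32.51.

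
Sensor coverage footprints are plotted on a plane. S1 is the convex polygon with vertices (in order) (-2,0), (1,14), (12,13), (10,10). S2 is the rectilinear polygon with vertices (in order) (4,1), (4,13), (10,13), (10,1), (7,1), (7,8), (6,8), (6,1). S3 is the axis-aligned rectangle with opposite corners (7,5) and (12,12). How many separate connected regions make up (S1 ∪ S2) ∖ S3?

(S1 ∪ S2) ∖ S3 splits into 2 disjoint pieces (area 85.0833, area 12).

2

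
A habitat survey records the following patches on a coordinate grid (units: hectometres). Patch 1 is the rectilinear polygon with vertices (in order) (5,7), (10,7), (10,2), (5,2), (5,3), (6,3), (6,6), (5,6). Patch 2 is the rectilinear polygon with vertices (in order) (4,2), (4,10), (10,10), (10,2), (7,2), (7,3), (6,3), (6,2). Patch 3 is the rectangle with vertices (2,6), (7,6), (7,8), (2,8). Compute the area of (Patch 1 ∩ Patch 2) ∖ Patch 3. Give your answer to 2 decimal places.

|Patch 1 ∩ Patch 2| = 21.
|(Patch 1 ∩ Patch 2) ∩ Patch 3| = 2.
|(Patch 1 ∩ Patch 2) ∖ Patch 3| = 21 − 2 = 19.00.

19.00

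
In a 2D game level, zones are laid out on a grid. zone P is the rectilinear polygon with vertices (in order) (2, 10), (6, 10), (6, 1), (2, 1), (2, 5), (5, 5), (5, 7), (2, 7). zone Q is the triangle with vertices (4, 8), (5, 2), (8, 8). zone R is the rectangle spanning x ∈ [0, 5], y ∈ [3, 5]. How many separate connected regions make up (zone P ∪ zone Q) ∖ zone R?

(zone P ∪ zone Q) ∖ zone R is a single connected region.

1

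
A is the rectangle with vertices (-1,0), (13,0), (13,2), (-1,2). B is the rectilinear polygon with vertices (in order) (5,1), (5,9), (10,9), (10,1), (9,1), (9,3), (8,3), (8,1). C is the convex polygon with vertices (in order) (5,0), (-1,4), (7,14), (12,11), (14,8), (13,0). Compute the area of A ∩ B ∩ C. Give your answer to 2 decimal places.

4.00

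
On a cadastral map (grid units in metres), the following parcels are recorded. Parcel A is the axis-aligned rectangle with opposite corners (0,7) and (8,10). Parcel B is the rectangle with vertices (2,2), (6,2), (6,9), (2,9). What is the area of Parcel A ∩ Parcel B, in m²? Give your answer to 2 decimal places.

8.00

|Parcel A∩Parcel B|: x∈[2,6], y∈[7,9] → 4·2 = 8.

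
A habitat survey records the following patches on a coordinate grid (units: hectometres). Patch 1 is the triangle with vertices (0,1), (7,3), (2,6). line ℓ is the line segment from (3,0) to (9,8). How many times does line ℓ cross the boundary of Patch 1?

The segment meets the boundary at (5.793,3.724), (4.773,2.364).

2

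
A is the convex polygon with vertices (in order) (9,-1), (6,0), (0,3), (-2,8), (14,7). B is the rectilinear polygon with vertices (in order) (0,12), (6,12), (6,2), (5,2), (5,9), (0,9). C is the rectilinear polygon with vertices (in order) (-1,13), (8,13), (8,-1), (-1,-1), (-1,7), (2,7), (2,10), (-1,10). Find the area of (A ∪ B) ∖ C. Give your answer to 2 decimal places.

|A ∪ B| = 105.9688.
|(A ∪ B) ∩ C| = 71.2604.
|(A ∪ B) ∖ C| = 105.9688 − 71.2604 = 34.71.

34.71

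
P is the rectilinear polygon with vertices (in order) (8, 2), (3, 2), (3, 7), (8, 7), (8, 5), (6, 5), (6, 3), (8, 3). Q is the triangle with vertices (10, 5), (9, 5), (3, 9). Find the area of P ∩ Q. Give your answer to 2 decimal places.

The intersection is the polygon with vertices (6.5,7), (8,6.143), (8,5.667), (6,7).
By the shoelace formula its area is 0.69.

0.69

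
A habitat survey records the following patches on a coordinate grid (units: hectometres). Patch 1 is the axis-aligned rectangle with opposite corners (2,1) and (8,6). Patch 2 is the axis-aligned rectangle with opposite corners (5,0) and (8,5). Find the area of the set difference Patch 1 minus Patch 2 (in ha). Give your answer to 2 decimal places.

18.00

|Patch 1∩Patch 2|: x∈[5,8], y∈[1,5] → 3·4 = 12.
|Patch 1| = 30.
|Patch 1 ∖ Patch 2| = |Patch 1| − |Patch 1∩Patch 2| = 30 − 12 = 18.00.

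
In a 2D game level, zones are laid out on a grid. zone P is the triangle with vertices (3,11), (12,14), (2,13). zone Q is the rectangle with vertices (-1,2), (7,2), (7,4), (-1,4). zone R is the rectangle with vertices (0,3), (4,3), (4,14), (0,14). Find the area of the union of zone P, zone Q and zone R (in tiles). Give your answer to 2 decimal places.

By inclusion–exclusion:
Individual areas: |zone P| = 10.5, |zone Q| = 16, |zone R| = 44.
|zone P∩zone Q| = 0.
|zone P∩zone R| = 3.0333.
|zone Q∩zone R|: x∈[0,4], y∈[3,4] → 4·1 = 4.
|zone P∩zone Q∩zone R| = 0.
|zone P ∪ zone Q ∪ zone R| = 70.5 − 7.0333 + 0 = 63.47.

63.47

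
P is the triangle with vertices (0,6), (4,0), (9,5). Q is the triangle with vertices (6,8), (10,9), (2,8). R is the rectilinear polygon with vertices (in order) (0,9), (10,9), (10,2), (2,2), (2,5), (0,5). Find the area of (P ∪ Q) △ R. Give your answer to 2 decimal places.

|P ∪ Q| = 27.
|(P ∪ Q) ∩ R| = 22.3333.
|(P ∪ Q) △ R| = 27 + 64 − 44.6667 = 46.33.

46.33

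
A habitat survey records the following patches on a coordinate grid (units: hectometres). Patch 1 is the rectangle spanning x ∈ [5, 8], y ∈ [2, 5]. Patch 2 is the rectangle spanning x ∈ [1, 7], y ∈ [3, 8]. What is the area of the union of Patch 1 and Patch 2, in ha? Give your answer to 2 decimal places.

35.00

By inclusion–exclusion:
Individual areas: |Patch 1| = 9, |Patch 2| = 30.
|Patch 1∩Patch 2|: x∈[5,7], y∈[3,5] → 2·2 = 4.
|Patch 1 ∪ Patch 2| = 39 − 4 = 35.00.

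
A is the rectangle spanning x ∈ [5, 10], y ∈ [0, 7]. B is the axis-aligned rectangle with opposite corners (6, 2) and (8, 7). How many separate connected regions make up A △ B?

A △ B is a single connected region.

1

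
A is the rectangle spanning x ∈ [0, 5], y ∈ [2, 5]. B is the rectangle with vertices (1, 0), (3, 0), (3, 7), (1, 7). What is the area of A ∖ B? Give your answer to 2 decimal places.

|A∩B|: x∈[1,3], y∈[2,5] → 2·3 = 6.
|A| = 15.
|A ∖ B| = |A| − |A∩B| = 15 − 6 = 9.00.

9.00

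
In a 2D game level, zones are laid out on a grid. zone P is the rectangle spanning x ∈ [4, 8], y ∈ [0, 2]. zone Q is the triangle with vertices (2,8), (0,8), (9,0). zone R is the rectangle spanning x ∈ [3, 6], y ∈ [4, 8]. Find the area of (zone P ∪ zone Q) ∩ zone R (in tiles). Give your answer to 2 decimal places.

The region (zone P ∪ zone Q) ∩ zone R is the polygon with vertices (3,5.333), (3,6.857), (5.5,4), (4.5,4).
By the shoelace formula its area is 2.57.

2.57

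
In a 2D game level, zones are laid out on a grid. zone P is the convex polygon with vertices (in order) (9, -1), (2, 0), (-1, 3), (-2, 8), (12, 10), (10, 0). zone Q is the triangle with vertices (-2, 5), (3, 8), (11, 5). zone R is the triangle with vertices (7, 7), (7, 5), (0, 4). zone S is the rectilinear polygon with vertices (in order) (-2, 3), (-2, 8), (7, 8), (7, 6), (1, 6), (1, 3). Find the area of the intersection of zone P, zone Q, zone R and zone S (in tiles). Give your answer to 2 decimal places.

The intersection is the polygon with vertices (7,6), (4.667,6), (6.378,6.733), (7,6.5).
By the shoelace formula its area is 1.01.

1.01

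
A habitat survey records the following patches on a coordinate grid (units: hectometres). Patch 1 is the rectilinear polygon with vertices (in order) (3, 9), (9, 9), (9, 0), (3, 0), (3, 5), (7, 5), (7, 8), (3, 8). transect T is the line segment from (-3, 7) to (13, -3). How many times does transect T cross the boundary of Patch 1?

2

The segment meets the boundary at (8.2,0), (3,3.25).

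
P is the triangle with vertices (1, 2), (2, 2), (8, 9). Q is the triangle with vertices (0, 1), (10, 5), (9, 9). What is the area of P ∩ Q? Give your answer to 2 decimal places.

1.43

The intersection is the polygon with vertices (2,2), (1.125,2), (4.8,5.267).
By the shoelace formula its area is 1.43.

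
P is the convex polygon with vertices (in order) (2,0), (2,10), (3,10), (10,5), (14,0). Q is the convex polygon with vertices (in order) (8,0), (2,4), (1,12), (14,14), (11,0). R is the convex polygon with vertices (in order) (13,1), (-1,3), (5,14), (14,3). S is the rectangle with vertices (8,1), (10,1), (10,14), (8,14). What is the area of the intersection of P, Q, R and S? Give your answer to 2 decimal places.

8.29

The intersection is the polygon with vertices (10,5), (10,1.429), (8,1.714), (8,6.429).
By the shoelace formula its area is 8.29.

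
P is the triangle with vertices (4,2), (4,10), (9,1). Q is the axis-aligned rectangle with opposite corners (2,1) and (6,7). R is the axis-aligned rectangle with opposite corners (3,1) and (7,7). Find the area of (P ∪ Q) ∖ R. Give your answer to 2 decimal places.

|P ∪ Q| = 33.7.
|(P ∪ Q) ∩ R| = 22.
|(P ∪ Q) ∖ R| = 33.7 − 22 = 11.70.

11.70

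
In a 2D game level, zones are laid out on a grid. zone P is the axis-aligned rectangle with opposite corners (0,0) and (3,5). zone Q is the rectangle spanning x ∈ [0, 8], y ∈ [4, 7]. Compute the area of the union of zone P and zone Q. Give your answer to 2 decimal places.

By inclusion–exclusion:
Individual areas: |zone P| = 15, |zone Q| = 24.
|zone P∩zone Q|: x∈[0,3], y∈[4,5] → 3·1 = 3.
|zone P ∪ zone Q| = 39 − 3 = 36.00.

36.00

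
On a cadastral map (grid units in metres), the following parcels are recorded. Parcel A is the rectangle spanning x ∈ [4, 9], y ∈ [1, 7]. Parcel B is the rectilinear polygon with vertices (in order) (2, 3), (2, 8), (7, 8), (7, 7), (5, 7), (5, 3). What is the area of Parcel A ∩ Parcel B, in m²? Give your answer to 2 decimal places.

4.00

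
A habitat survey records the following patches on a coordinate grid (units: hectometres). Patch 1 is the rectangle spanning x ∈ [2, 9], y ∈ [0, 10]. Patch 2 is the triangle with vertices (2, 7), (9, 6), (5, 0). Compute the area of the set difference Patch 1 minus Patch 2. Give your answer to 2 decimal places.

|Patch 1| = 70, |Patch 1∩Patch 2| = 23.
|Patch 1 ∖ Patch 2| = |Patch 1| − |Patch 1∩Patch 2| = 70 − 23 = 47.00.

47.00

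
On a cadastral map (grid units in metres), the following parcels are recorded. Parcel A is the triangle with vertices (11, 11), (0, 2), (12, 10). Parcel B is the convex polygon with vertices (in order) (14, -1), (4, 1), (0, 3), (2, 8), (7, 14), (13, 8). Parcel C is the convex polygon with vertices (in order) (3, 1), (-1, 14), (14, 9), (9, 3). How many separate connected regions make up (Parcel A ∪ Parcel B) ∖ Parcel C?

3

(Parcel A ∪ Parcel B) ∖ Parcel C splits into 3 disjoint pieces (area 8.5383, area 35.998, area 5.7469).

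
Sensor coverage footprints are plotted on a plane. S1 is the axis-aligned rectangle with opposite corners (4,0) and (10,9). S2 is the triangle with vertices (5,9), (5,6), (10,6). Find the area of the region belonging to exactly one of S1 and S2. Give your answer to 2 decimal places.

46.50

|S1| = 54, |S2| = 7.5, |S1∩S2| = 7.5.
|S1 △ S2| = |S1| + |S2| − 2·|S1∩S2| = 54 + 7.5 − 15 = 46.50.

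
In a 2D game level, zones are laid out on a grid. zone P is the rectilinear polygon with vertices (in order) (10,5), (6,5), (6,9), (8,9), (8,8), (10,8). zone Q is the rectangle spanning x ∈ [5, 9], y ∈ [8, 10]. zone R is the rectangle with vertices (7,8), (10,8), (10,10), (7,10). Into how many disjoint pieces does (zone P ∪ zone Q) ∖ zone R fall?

(zone P ∪ zone Q) ∖ zone R is a single connected region.

1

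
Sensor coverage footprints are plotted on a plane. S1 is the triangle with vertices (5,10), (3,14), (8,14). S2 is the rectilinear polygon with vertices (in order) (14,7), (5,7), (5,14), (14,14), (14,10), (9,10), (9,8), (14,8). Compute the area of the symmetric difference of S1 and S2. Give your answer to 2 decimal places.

51.00

|S1| = 10, |S2| = 53, |S1∩S2| = 6.
|S1 △ S2| = |S1| + |S2| − 2·|S1∩S2| = 10 + 53 − 12 = 51.00.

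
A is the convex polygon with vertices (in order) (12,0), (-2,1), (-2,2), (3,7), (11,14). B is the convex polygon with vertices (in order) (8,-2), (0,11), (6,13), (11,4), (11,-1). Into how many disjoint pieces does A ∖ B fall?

2

A ∖ B splits into 2 disjoint pieces (area 25.6559, area 27.9195).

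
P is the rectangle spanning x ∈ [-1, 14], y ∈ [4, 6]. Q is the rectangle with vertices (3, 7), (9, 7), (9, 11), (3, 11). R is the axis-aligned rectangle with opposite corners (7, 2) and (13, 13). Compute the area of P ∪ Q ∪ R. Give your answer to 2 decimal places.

By inclusion–exclusion:
Individual areas: |P| = 30, |Q| = 24, |R| = 66.
|P∩Q| = 0 (no overlap).
|P∩R|: x∈[7,13], y∈[4,6] → 6·2 = 12.
|Q∩R|: x∈[7,9], y∈[7,11] → 2·4 = 8.
|P∩Q∩R| = 0.
|P ∪ Q ∪ R| = 120 − 20 + 0 = 100.00.

100.00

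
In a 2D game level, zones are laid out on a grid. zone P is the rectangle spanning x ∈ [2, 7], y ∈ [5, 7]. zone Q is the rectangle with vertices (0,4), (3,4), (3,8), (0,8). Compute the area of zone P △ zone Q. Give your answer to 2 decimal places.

18.00

|zone P∩zone Q|: x∈[2,3], y∈[5,7] → 1·2 = 2.
|zone P △ zone Q| = |zone P| + |zone Q| − 2·|zone P∩zone Q| = 10 + 12 − 4 = 18.00.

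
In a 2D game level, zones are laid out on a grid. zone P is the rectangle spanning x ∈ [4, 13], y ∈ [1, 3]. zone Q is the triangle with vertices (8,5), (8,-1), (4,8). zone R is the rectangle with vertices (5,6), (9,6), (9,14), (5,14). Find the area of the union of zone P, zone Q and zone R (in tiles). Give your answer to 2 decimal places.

By inclusion–exclusion:
Individual areas: |zone P| = 18, |zone Q| = 12, |zone R| = 32.
|zone P∩zone Q| = 2.6667.
|zone P∩zone R| = 0 (no overlap).
|zone Q∩zone R| = 1.0417.
|zone P∩zone Q∩zone R| = 0.
|zone P ∪ zone Q ∪ zone R| = 62 − 3.7083 + 0 = 58.29.

58.29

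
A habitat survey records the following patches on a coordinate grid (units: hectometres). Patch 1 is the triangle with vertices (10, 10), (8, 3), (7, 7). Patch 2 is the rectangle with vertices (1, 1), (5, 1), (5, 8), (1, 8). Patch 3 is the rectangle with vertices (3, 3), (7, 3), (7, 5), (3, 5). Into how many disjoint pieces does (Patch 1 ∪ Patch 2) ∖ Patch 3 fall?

(Patch 1 ∪ Patch 2) ∖ Patch 3 splits into 2 disjoint pieces (area 7.5, area 24).

2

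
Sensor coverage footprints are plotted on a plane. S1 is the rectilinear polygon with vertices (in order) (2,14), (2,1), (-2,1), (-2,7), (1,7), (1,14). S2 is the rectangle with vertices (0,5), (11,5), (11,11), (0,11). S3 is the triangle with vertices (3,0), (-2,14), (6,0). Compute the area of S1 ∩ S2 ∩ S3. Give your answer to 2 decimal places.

3.16

The intersection is the polygon with vertices (1.214,5), (0.5,7), (1,7), (1,8.75), (2,7), (2,5).
By the shoelace formula its area is 3.16.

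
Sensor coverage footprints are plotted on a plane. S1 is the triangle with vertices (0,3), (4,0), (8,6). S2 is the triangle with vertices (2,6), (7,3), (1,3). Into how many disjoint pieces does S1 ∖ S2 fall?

2

S1 ∖ S2 splits into 2 disjoint pieces (area 9.2143, area 3.5604).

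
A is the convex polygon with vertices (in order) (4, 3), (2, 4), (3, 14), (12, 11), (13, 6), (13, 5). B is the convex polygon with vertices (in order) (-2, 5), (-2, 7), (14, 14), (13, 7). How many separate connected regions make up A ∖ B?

A ∖ B splits into 2 disjoint pieces (area 25.7168, area 16.2338).

2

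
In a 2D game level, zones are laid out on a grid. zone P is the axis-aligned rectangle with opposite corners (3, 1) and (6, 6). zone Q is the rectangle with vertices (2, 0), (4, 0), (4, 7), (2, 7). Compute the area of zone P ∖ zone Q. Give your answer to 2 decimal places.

|zone P∩zone Q|: x∈[3,4], y∈[1,6] → 1·5 = 5.
|zone P| = 15.
|zone P ∖ zone Q| = |zone P| − |zone P∩zone Q| = 15 − 5 = 10.00.

10.00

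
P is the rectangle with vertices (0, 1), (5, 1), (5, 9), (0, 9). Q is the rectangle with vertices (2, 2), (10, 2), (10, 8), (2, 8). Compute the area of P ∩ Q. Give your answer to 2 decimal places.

18.00

|P∩Q|: x∈[2,5], y∈[2,8] → 3·6 = 18.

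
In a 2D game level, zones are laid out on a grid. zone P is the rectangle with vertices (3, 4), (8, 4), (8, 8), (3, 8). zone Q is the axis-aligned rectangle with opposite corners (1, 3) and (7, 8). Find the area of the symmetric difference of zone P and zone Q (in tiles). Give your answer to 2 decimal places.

|zone P∩zone Q|: x∈[3,7], y∈[4,8] → 4·4 = 16.
|zone P △ zone Q| = |zone P| + |zone Q| − 2·|zone P∩zone Q| = 20 + 30 − 32 = 18.00.

18.00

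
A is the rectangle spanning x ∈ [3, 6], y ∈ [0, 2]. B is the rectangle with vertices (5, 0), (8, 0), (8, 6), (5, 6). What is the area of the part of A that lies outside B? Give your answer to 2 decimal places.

4.00

|A∩B|: x∈[5,6], y∈[0,2] → 1·2 = 2.
|A| = 6.
|A ∖ B| = |A| − |A∩B| = 6 − 2 = 4.00.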